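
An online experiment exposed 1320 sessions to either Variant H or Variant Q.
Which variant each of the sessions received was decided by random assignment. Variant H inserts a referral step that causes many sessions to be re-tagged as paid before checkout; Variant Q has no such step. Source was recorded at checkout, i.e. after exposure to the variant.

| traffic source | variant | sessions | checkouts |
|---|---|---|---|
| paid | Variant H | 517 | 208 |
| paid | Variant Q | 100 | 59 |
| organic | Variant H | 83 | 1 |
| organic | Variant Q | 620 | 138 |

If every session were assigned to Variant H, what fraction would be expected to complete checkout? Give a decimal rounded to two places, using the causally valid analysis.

0.35

Stratifying would compare variants among sessions the variants themselves sorted into traffic source groups — a form of selection on an intermediate. The unconditioned pooled rates give the total causal effect.
So P(outcome | do(Variant H)) is just the pooled rate for Variant H: 209/600 = 0.348.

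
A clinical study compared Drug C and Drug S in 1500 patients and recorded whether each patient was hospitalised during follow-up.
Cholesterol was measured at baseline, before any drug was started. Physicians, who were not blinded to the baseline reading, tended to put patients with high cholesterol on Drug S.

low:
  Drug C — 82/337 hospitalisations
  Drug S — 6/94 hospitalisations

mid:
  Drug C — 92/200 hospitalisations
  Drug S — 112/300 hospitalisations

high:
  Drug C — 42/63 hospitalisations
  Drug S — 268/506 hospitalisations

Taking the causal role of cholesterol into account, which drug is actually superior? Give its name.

Drug S

Within every cholesterol level Drug S has the lower rate, yet pooled Drug C does — Simpson's reversal.
Cholesterol is set before the drug has any effect — it is not caused by the drug — and it independently drives the outcome. That makes it a confounder, so the causal comparison is within cholesterol levels.
Within each level — low: 24.3% vs 6.4%; mid: 46.0% vs 37.3%; high: 66.7% vs 53.0% — Drug S is lower every time.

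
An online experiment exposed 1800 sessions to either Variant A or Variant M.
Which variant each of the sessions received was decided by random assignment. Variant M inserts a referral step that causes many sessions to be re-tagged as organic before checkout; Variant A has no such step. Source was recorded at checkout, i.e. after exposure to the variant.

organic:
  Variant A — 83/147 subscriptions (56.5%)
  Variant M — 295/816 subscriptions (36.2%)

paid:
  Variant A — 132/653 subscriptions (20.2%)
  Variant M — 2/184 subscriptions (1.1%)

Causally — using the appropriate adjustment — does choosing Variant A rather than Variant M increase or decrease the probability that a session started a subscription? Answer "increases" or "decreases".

The distribution of traffic source is itself part of what the variant does — it is an intermediate outcome. Holding it fixed would remove that part of the effect; the total effect is the pooled difference.
Pooled: Variant A 26.9% vs Variant M 29.7%; Variant M is higher overall.

decreases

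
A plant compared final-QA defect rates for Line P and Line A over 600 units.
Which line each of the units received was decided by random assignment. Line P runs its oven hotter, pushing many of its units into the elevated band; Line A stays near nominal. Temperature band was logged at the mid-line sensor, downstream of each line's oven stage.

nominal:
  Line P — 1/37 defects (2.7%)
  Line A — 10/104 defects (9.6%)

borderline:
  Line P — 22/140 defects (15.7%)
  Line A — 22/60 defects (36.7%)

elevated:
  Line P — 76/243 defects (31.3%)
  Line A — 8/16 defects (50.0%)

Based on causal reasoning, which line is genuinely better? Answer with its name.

Line A

In-process temperature band is downstream of the line. One should not condition on a consequence of treatment, so the overall rates are the right comparison.
Pooled: Line P 23.6% vs Line A 22.2%; Line A is lower overall.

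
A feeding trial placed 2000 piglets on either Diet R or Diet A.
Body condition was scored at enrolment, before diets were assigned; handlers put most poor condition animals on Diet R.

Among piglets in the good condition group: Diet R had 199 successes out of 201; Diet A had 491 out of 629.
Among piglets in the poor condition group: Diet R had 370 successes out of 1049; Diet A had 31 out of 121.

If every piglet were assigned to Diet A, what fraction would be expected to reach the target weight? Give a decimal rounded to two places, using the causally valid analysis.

0.47

The starting body condition-specific comparison favours Diet R throughout, but the pooled figures favour Diet A. The question is whether to condition on starting body condition.
Starting body condition satisfies the back-door criterion: it is not a descendant of the diet, and it blocks the spurious path from diet to outcome. Adjusting for it (i.e., using the within-starting body condition rates) gives the causal effect.
Standardising Diet A to the population starting body condition mix: 0.415·491/629 + 0.585·31/121 = 0.474.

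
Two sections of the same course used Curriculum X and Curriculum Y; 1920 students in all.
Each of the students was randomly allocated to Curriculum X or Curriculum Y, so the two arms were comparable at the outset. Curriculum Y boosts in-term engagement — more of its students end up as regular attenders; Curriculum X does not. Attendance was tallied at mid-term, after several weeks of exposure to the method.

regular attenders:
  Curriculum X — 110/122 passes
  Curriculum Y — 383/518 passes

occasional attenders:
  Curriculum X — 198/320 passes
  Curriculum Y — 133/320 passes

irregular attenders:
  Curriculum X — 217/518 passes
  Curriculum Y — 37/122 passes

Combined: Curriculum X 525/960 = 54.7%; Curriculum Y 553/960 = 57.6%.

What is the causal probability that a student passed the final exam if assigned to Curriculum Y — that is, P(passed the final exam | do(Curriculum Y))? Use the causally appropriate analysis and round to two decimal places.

Curriculum X is higher inside every mid-term attendance stratum but Curriculum Y is higher in aggregate. Whether to stratify depends on how mid-term attendance relates to the teaching method.
Stratifying would compare teaching methods among students the teaching methods themselves sorted into mid-term attendance groups — a form of selection on an intermediate. The unconditioned pooled rates give the total causal effect.
So P(outcome | do(Curriculum Y)) is just the pooled rate for Curriculum Y: 553/960 = 0.576.

0.58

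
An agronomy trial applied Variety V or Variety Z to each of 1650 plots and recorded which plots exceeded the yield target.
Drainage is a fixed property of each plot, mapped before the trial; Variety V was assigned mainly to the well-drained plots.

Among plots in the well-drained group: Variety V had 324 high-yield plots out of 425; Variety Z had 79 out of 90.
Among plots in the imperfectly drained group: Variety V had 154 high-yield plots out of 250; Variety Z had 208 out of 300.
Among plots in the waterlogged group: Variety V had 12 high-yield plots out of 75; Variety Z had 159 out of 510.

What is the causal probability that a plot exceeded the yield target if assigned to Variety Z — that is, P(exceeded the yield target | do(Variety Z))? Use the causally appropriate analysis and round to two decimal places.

0.62

Field drainage satisfies the back-door criterion: it is not a descendant of the variety, and it blocks the spurious path from variety to outcome. Adjusting for it (i.e., using the within-field drainage rates) gives the causal effect.
Standardising Variety Z to the population field drainage mix: 0.312·79/90 + 0.333·208/300 + 0.355·159/510 = 0.616.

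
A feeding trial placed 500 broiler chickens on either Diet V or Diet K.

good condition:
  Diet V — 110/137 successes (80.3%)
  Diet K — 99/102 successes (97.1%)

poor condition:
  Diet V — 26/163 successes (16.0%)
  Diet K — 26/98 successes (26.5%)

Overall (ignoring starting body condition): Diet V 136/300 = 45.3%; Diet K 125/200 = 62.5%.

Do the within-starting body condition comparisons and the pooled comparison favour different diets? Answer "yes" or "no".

no

Within each starting body condition level (good condition 80.3% vs 97.1%; poor condition 16.0% vs 26.5%), Diet K has the higher rate every time. Pooled: 45.3% vs 62.5% — Diet K has the higher rate overall. They agree.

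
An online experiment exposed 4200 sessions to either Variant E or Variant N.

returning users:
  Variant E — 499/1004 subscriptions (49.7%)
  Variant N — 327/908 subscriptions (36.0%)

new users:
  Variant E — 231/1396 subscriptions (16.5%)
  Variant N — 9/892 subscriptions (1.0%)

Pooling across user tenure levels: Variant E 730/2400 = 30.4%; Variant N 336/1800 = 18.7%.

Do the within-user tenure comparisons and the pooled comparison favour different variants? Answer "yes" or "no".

no

Within each user tenure level (returning users 49.7% vs 36.0%; new users 16.5% vs 1.0%), Variant E has the higher rate every time. Pooled: 30.4% vs 18.7% — Variant E has the higher rate overall. They agree.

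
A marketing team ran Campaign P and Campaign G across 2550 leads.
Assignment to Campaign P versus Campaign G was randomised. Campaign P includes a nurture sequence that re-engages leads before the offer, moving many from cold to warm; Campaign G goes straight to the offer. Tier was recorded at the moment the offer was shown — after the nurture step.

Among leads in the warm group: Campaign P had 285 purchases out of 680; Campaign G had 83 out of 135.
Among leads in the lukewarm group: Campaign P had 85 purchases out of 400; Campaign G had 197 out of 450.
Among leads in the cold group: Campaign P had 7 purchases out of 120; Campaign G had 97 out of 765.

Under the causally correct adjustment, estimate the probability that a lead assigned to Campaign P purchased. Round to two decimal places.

0.31

The engagement tier-specific comparison favours Campaign G throughout, but the pooled figures favour Campaign P. The question is whether to condition on engagement tier.
Engagement tier is recorded after the campaign and is itself shifted by it — it sits on the causal path from campaign to outcome. Conditioning on a mediator would strip out part of the effect we want; the pooled comparison gives the total causal effect.
So P(outcome | do(Campaign P)) is just the pooled rate for Campaign P: 377/1200 = 0.314.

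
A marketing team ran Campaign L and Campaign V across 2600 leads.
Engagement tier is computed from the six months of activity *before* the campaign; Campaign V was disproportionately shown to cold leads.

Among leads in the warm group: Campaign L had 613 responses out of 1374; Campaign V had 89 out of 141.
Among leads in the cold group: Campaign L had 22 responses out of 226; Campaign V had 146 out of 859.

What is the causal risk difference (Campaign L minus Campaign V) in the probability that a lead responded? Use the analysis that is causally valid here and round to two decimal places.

-0.14

Engagement tier differs across campaigns for reasons unrelated to any effect of the campaign itself, and it separately predicts the outcome — a classic confounder. We must compare within engagement tier levels.
Adjusting over the population distribution of engagement tier: 0.583·(0.446−0.631) + 0.417·(0.097−0.170) = -0.138.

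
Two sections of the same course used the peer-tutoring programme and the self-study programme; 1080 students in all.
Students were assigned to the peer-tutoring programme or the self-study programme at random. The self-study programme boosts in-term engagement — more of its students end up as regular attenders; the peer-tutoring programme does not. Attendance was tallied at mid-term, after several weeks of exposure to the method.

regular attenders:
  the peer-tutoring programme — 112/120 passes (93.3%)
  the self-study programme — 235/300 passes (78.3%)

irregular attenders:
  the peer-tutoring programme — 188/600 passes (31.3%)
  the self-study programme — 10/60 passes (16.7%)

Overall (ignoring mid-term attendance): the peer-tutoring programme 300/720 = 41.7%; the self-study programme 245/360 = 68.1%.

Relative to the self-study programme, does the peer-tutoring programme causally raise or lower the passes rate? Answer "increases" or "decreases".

decreases

Mid-term attendance is recorded after the teaching method and is itself shifted by it — it sits on the causal path from teaching method to outcome. Conditioning on a mediator would strip out part of the effect we want; the pooled comparison gives the total causal effect.
Pooled: the peer-tutoring programme 41.7% vs the self-study programme 68.1%; the self-study programme is higher overall.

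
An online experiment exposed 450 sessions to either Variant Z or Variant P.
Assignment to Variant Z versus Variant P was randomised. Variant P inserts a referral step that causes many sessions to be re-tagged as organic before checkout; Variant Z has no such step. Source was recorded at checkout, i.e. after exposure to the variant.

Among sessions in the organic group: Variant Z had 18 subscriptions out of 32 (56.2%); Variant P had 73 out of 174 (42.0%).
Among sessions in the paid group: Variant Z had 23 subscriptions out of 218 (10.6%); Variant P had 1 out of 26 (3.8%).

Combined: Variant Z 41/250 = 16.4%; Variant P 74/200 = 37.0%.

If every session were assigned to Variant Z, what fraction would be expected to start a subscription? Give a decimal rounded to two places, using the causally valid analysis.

Variant Z is higher inside every traffic source stratum but Variant P is higher in aggregate. Whether to stratify depends on how traffic source relates to the variant.
Traffic source here is a post-treatment variable shaped by the variant; conditioning on it would introduce bias rather than remove it. The overall comparison is the causal one.
So P(outcome | do(Variant Z)) is just the pooled rate for Variant Z: 41/250 = 0.164.

0.16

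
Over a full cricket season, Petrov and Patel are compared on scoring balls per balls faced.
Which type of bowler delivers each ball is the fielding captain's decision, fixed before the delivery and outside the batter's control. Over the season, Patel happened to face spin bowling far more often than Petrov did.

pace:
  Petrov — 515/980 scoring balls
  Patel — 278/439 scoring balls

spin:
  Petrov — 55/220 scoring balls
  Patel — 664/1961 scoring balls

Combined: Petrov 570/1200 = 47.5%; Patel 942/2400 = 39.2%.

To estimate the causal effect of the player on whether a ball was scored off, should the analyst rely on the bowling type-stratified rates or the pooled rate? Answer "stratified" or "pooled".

stratified

The bowling type-specific comparison favours Patel throughout, but the pooled figures favour Petrov. The question is whether to condition on bowling type.
Here bowling type is a common cause — it drives both which player a case falls under and the outcome. The crude comparison mixes populations; the stratum-specific rates are the causally relevant ones.
Within each level — pace: 52.6% vs 63.3%; spin: 25.0% vs 33.9% — Patel is higher every time.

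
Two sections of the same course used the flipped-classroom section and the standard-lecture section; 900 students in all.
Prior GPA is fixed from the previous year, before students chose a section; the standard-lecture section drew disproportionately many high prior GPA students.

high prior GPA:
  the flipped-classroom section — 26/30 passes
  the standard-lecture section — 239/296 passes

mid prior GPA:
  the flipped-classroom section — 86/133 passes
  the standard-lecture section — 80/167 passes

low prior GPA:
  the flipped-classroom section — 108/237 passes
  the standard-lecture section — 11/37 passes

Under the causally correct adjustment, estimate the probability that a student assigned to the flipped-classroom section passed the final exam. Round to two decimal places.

The stratified and pooled comparisons disagree (the flipped-classroom section wins within each prior GPA band; the standard-lecture section wins overall), so the answer turns on the causal role of prior GPA band.
Nothing the teaching method does changes prior GPA band; the imbalance is an allocation artefact. With prior GPA band also predicting the outcome, the pooled figure is confounded, and the within-stratum comparison is the causal one.
Standardising the flipped-classroom section to the population prior GPA band mix: 0.362·26/30 + 0.333·86/133 + 0.304·108/237 = 0.668.

0.67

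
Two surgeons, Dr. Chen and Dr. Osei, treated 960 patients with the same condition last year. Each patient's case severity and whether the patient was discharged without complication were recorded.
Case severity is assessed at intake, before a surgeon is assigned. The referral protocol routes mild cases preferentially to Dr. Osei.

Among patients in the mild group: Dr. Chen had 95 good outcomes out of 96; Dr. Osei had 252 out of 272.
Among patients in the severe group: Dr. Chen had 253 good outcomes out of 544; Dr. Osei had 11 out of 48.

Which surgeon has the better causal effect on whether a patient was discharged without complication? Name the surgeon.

Since case severity is a pre-existing factor (not a product of the surgeon) and it affects the outcome on its own, it is a confounder. The stratified rates, not the pooled rate, identify the causal effect.
Within each level — mild: 99.0% vs 92.6%; severe: 46.5% vs 22.9% — Dr. Chen is higher every time.

Dr. Chen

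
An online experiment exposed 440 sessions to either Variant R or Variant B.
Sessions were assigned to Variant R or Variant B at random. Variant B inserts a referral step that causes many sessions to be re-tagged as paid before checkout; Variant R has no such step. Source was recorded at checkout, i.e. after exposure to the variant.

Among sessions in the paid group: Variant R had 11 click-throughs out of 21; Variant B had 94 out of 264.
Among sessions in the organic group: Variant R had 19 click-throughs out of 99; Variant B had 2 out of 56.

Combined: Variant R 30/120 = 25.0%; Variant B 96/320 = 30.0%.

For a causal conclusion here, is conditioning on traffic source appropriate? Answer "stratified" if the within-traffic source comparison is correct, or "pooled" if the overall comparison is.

pooled

The traffic source-specific comparison favours Variant R throughout, but the pooled figures favour Variant B. The question is whether to condition on traffic source.
Traffic source is downstream of the variant. One should not condition on a consequence of treatment, so the overall rates are the right comparison.
Pooled: Variant R 25.0% vs Variant B 30.0%; Variant B is higher overall.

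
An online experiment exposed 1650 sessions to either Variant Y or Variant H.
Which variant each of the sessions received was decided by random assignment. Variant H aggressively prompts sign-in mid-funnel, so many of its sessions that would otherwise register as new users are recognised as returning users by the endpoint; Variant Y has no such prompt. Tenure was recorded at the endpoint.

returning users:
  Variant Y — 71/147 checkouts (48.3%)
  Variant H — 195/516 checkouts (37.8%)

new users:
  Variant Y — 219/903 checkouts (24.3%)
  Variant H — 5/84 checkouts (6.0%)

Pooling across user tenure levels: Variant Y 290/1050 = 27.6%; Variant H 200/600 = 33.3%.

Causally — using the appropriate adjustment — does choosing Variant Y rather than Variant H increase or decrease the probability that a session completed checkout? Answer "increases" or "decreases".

decreases

Variant Y is higher inside every user tenure stratum but Variant H is higher in aggregate. Whether to stratify depends on how user tenure relates to the variant.
Because the variant influences user tenure, user tenure is a post-treatment mediator, not a confounder. Stratifying on it would bias the estimate; the causal effect is the crude pooled difference.
Pooled: Variant Y 27.6% vs Variant H 33.3%; Variant H is higher overall.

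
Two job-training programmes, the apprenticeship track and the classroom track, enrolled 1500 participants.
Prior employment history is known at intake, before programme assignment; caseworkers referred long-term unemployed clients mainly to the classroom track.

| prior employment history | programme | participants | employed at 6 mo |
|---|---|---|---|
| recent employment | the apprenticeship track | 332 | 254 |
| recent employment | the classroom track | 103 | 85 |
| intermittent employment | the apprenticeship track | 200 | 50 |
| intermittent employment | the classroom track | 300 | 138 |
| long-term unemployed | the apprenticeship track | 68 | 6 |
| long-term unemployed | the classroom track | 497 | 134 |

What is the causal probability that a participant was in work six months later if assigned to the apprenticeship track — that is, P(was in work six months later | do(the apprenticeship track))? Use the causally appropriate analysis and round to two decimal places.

0.34

Here prior employment history is a common cause — it drives both which programme a case falls under and the outcome. The crude comparison mixes populations; the stratum-specific rates are the causally relevant ones.
Standardising the apprenticeship track to the population prior employment history mix: 0.290·254/332 + 0.333·50/200 + 0.377·6/68 = 0.338.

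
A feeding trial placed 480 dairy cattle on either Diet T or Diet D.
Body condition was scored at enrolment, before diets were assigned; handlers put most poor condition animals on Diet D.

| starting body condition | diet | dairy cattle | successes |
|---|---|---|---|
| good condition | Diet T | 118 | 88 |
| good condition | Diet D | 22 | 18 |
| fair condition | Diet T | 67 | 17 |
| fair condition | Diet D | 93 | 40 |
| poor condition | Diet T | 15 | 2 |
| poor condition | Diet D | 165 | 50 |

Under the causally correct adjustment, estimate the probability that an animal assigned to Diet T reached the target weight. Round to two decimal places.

0.35

Since starting body condition is a pre-existing factor (not a product of the diet) and it affects the outcome on its own, it is a confounder. The stratified rates, not the pooled rate, identify the causal effect.
Standardising Diet T to the population starting body condition mix: 0.292·88/118 + 0.333·17/67 + 0.375·2/15 = 0.352.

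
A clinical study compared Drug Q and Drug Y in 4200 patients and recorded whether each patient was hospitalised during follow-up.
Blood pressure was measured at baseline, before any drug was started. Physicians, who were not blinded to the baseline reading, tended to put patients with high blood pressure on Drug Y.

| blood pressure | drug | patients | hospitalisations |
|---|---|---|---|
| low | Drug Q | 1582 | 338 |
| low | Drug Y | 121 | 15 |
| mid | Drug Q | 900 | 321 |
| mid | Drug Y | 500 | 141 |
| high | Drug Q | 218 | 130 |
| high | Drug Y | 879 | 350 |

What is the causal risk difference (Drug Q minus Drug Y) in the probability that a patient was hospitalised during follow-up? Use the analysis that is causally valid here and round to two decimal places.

Since blood pressure is a pre-existing factor (not a product of the drug) and it affects the outcome on its own, it is a confounder. The stratified rates, not the pooled rate, identify the causal effect.
Adjusting over the population distribution of blood pressure: 0.405·(0.214−0.124) + 0.333·(0.357−0.282) + 0.261·(0.596−0.398) = +0.113.

+0.11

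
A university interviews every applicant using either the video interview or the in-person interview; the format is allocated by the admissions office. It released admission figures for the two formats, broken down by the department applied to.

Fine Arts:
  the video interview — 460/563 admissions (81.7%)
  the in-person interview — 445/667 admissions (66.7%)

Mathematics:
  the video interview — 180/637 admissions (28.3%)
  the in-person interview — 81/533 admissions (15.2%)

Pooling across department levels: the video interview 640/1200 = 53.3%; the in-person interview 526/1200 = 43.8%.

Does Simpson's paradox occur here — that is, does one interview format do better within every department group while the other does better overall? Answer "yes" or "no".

Within each department level (Fine Arts 81.7% vs 66.7%; Mathematics 28.3% vs 15.2%), the video interview has the higher rate every time. Pooled: 53.3% vs 43.8% — the video interview has the higher rate overall. They agree.

no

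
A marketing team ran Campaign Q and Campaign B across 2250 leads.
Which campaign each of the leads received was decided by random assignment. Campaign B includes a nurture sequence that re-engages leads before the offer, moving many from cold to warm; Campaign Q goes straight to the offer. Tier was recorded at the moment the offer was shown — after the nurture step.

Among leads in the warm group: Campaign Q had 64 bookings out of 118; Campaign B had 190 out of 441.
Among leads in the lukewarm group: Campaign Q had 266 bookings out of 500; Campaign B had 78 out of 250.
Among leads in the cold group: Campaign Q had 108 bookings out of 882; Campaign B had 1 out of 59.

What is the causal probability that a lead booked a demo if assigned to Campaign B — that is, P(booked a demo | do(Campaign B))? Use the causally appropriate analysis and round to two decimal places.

0.36

Within every engagement tier level Campaign Q has the higher rate, yet pooled Campaign B does — Simpson's reversal.
Engagement tier is recorded after the campaign and is itself shifted by it — it sits on the causal path from campaign to outcome. Conditioning on a mediator would strip out part of the effect we want; the pooled comparison gives the total causal effect.
So P(outcome | do(Campaign B)) is just the pooled rate for Campaign B: 269/750 = 0.359.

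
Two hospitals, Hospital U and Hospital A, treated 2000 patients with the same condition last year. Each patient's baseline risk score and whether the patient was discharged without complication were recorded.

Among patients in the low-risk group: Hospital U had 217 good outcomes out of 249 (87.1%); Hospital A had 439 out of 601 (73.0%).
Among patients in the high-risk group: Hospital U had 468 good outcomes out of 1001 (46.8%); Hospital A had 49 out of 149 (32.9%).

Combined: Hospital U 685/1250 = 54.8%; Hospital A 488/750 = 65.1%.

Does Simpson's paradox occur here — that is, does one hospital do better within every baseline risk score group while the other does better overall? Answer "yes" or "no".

yes

Within each baseline risk score level (low-risk 87.1% vs 73.0%; high-risk 46.8% vs 32.9%), Hospital U has the higher rate every time. Pooled: 54.8% vs 65.1% — Hospital A has the higher rate overall. The two comparisons disagree.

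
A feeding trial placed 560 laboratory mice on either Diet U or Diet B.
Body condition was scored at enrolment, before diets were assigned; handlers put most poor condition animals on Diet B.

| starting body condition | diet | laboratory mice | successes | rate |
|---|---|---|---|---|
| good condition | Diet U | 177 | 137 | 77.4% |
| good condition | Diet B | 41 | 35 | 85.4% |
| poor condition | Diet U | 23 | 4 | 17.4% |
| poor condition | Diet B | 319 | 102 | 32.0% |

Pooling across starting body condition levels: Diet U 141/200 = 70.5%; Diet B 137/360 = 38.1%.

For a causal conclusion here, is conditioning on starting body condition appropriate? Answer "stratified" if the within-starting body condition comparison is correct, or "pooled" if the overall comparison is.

The starting body condition-specific comparison favours Diet B throughout, but the pooled figures favour Diet U. The question is whether to condition on starting body condition.
Starting body condition is set before the diet has any effect — it is not caused by the diet — and it independently drives the outcome. That makes it a confounder, so the causal comparison is within starting body condition levels.
Within each level — good condition: 77.4% vs 85.4%; poor condition: 17.4% vs 32.0% — Diet B is higher every time.

stratified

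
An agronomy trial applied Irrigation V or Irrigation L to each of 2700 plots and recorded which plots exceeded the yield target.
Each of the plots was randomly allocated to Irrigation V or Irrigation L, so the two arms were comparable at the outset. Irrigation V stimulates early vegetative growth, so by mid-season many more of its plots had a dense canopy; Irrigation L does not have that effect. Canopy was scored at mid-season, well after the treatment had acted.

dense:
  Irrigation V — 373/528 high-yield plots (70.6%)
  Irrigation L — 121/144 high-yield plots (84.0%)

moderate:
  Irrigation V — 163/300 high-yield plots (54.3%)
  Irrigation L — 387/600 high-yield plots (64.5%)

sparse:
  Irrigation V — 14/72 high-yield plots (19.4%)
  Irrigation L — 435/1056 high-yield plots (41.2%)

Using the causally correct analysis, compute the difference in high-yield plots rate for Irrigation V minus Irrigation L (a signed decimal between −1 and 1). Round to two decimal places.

Mid-season canopy lies on the pathway irrigation → mid-season canopy → outcome, so adjusting for it blocks the indirect effect. For the total causal effect of irrigation, use the unadjusted pooled rates.
The causal difference is the pooled difference: 0.611 − 0.524 = +0.087.

+0.09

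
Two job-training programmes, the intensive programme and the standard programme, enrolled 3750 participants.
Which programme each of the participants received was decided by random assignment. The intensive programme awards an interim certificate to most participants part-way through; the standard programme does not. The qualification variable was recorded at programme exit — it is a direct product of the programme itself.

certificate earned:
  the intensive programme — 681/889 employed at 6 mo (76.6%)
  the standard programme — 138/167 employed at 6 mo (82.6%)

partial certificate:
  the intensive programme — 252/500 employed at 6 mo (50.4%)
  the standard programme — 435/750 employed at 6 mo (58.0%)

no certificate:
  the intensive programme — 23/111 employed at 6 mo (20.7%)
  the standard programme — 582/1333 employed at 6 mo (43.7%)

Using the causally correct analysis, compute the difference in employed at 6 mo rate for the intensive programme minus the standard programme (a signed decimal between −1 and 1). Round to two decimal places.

Qualification attained during the programme is downstream of the programme. One should not condition on a consequence of treatment, so the overall rates are the right comparison.
The causal difference is the pooled difference: 0.637 − 0.513 = +0.124.

+0.12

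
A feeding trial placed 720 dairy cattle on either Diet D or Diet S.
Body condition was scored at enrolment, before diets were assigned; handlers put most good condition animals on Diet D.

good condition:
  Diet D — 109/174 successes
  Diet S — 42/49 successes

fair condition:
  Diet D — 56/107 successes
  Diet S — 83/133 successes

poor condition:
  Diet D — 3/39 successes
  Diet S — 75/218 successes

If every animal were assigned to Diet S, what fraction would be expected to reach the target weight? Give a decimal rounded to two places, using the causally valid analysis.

Here starting body condition is a common cause — it drives both which diet a case falls under and the outcome. The crude comparison mixes populations; the stratum-specific rates are the causally relevant ones.
Standardising Diet S to the population starting body condition mix: 0.310·42/49 + 0.333·83/133 + 0.357·75/218 = 0.596.

0.60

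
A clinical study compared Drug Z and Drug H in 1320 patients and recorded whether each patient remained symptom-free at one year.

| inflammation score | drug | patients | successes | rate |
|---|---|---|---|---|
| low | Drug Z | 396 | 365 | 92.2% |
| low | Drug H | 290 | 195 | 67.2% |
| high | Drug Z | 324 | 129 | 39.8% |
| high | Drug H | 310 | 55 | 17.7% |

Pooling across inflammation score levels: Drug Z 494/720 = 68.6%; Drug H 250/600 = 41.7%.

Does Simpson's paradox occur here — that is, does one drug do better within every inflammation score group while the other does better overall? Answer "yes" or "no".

no

Within each inflammation score level (low 92.2% vs 67.2%; high 39.8% vs 17.7%), Drug Z has the higher rate every time. Pooled: 68.6% vs 41.7% — Drug Z has the higher rate overall. They agree.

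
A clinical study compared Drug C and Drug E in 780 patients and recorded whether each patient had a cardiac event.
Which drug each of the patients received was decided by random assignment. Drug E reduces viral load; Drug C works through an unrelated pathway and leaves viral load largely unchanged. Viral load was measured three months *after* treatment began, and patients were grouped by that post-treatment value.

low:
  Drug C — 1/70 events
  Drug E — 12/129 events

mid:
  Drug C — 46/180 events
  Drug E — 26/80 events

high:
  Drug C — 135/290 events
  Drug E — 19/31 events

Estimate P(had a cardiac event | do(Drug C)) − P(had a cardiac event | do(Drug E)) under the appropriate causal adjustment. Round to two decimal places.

+0.10

The viral load-specific comparison favours Drug C throughout, but the pooled figures favour Drug E. The question is whether to condition on viral load.
Viral load is downstream of the drug. One should not condition on a consequence of treatment, so the overall rates are the right comparison.
The causal difference is the pooled difference: 0.337 − 0.237 = +0.100.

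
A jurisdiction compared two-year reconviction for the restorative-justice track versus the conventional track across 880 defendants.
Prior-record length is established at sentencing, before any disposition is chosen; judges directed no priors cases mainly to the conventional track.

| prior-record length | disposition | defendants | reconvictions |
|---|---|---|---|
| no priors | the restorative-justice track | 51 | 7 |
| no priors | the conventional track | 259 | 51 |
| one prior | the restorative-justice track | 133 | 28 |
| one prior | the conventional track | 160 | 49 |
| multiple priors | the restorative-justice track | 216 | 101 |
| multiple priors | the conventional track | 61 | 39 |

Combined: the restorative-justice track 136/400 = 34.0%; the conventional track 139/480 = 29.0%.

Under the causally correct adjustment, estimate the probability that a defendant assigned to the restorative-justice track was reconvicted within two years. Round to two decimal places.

0.27

Within every prior-record length level the restorative-justice track has the lower rate, yet pooled the conventional track does — Simpson's reversal.
The imbalance in prior-record length arose from how defendants were allocated, not from anything the disposition did; and prior-record length independently affects the outcome. The pooled gap is confounded — condition on prior-record length.
Standardising the restorative-justice track to the population prior-record length mix: 0.352·7/51 + 0.333·28/133 + 0.315·101/216 = 0.266.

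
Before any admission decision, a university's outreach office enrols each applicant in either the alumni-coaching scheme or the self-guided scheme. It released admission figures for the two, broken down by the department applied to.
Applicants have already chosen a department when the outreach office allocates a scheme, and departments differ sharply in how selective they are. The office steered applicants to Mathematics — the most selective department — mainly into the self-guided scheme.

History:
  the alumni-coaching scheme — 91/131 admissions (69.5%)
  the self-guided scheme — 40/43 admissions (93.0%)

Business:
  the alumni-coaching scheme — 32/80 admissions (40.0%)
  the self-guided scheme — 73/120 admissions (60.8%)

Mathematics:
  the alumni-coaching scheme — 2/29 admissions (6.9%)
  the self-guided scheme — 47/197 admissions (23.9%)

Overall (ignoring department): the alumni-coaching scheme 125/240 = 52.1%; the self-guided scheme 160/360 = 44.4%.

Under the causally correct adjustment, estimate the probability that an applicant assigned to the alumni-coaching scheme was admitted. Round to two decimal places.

0.36

The stratified and pooled comparisons disagree (the self-guided scheme wins within each department; the alumni-coaching scheme wins overall), so the answer turns on the causal role of department.
Department differs across outreach schemes for reasons unrelated to any effect of the outreach scheme itself, and it separately predicts the outcome — a classic confounder. We must compare within department levels.
Standardising the alumni-coaching scheme to the population department mix: 0.290·91/131 + 0.333·32/80 + 0.377·2/29 = 0.361.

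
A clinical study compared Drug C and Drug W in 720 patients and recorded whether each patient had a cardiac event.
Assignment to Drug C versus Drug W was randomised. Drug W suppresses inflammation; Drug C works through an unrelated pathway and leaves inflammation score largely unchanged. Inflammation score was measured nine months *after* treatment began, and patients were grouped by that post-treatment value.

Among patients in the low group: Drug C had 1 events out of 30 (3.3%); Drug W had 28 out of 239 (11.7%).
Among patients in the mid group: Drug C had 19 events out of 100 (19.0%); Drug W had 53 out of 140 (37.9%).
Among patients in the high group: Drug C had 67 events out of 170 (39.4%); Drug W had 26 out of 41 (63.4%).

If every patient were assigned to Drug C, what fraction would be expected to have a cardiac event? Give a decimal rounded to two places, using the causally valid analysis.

0.29

Within every inflammation score level Drug C has the lower rate, yet pooled Drug W does — Simpson's reversal.
Because the drug influences inflammation score, inflammation score is a post-treatment mediator, not a confounder. Stratifying on it would bias the estimate; the causal effect is the crude pooled difference.
So P(outcome | do(Drug C)) is just the pooled rate for Drug C: 87/300 = 0.290.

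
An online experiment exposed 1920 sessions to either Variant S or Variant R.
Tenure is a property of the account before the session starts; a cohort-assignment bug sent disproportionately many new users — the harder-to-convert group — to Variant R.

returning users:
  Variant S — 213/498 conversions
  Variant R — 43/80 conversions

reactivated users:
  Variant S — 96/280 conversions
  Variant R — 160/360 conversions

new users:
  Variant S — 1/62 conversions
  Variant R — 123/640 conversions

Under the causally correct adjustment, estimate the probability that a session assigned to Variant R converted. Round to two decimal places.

Within every user tenure level Variant R has the higher rate, yet pooled Variant S does — Simpson's reversal.
The imbalance in user tenure arose from how sessions were allocated, not from anything the variant did; and user tenure independently affects the outcome. The pooled gap is confounded — condition on user tenure.
Standardising Variant R to the population user tenure mix: 0.301·43/80 + 0.333·160/360 + 0.366·123/640 = 0.380.

0.38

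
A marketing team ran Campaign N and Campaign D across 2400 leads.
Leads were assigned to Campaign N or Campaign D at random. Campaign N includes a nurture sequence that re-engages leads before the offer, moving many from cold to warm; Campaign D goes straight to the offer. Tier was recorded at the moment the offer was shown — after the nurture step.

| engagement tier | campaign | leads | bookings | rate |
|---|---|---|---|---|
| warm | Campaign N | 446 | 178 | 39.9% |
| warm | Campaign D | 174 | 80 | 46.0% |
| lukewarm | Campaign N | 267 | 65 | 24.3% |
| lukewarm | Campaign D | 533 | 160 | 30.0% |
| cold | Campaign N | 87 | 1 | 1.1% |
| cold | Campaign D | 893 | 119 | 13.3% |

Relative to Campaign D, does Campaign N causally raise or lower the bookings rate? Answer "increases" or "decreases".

The engagement tier-specific comparison favours Campaign D throughout, but the pooled figures favour Campaign N. The question is whether to condition on engagement tier.
Engagement tier is downstream of the campaign. One should not condition on a consequence of treatment, so the overall rates are the right comparison.
Pooled: Campaign N 30.5% vs Campaign D 22.4%; Campaign N is higher overall.

increases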